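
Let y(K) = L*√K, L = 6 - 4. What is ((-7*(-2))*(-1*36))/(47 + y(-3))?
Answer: -23688/2221 + 1008*I*√3/2221 ≈ -10.665 + 0.78609*I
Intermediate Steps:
L = 2
y(K) = 2*√K
((-7*(-2))*(-1*36))/(47 + y(-3)) = ((-7*(-2))*(-1*36))/(47 + 2*√(-3)) = (14*(-36))/(47 + 2*(I*√3)) = -504/(47 + 2*I*√3)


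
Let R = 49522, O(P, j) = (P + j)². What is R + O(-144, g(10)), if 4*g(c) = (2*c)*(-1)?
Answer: 71723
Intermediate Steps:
g(c) = -c/2 (g(c) = ((2*c)*(-1))/4 = (-2*c)/4 = -c/2)
R + O(-144, g(10)) = 49522 + (-144 - ½*10)² = 49522 + (-144 - 5)² = 49522 + (-149)² = 49522 + 22201 = 71723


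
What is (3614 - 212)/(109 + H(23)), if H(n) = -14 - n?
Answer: 189/4 ≈ 47.250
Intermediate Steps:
(3614 - 212)/(109 + H(23)) = (3614 - 212)/(109 + (-14 - 1*23)) = 3402/(109 + (-14 - 23)) = 3402/(109 - 37) = 3402/72 = 3402*(1/72) = 189/4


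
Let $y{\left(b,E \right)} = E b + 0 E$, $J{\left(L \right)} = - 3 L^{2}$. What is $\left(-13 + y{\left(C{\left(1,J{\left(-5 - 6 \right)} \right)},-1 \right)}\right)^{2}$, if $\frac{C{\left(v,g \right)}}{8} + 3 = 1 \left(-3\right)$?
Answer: $1225$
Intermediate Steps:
$C{\left(v,g \right)} = -48$ ($C{\left(v,g \right)} = -24 + 8 \cdot 1 \left(-3\right) = -24 + 8 \left(-3\right) = -24 - 24 = -48$)
$y{\left(b,E \right)} = E b$ ($y{\left(b,E \right)} = E b + 0 = E b$)
$\left(-13 + y{\left(C{\left(1,J{\left(-5 - 6 \right)} \right)},-1 \right)}\right)^{2} = \left(-13 - -48\right)^{2} = \left(-13 + 48\right)^{2} = 35^{2} = 1225$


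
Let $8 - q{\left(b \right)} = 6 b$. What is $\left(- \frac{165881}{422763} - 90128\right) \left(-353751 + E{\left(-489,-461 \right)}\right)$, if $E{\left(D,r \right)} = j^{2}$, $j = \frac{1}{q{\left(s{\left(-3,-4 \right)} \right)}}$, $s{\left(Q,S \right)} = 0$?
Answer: $\frac{862653178184621335}{27056832} \approx 3.1883 \cdot 10^{10}$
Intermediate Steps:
$q{\left(b \right)} = 8 - 6 b$
$j = \frac{1}{8}$ ($j = \frac{1}{8 - 0} = \frac{1}{8 + 0} = \frac{1}{8} \approx 0.125$)
$E{\left(D,r \right)} = \frac{1}{64}$ ($E{\left(D,r \right)} = \left(\frac{1}{8}\right)^{2} = \frac{1}{64}$)
$\left(- \frac{165881}{422763} - 90128\right) \left(-353751 + E{\left(-489,-461 \right)}\right) = \left(- \frac{165881}{422763} - 90128\right) \left(-353751 + \frac{1}{64}\right) = \left(\left(-165881\right) \frac{1}{422763} - 90128\right) \left(- \frac{22640063}{64}\right) = \left(- \frac{165881}{422763} - 90128\right) \left(- \frac{22640063}{64}\right) = \left(- \frac{38102949545}{422763}\right) \left(- \frac{22640063}{64}\right) = \frac{862653178184621335}{27056832}$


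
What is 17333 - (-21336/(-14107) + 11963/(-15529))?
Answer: 3796936198096/219067603 ≈ 17332.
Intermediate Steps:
17333 - (-21336/(-14107) + 11963/(-15529)) = 17333 - (-21336*(-1/14107) + 11963*(-1/15529)) = 17333 - (21336/14107 - 11963/15529) = 17333 - 1*162564703/219067603 = 17333 - 162564703/219067603 = 3796936198096/219067603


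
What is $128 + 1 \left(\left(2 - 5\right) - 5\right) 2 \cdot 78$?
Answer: $-1120$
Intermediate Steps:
$128 + 1 \left(\left(2 - 5\right) - 5\right) 2 \cdot 78 = 128 + 1 \left(-3 - 5\right) 2 \cdot 78 = 128 + 1 \left(-8\right) 2 \cdot 78 = 128 + \left(-8\right) 2 \cdot 78 = 128 - 1248 = -1120$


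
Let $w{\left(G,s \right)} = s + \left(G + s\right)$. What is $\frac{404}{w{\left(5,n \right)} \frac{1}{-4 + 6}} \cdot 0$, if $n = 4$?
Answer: $0$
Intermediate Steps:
$w{\left(G,s \right)} = G + 2 s$
$\frac{404}{w{\left(5,n \right)} \frac{1}{-4 + 6}} \cdot 0 = \frac{404}{\left(5 + 2 \cdot 4\right) \frac{1}{-4 + 6}} \cdot 0 = \frac{404}{\left(5 + 8\right) \frac{1}{2}} \cdot 0 = \frac{404}{13 \cdot \frac{1}{2}} \cdot 0 = \frac{404}{\frac{13}{2}} \cdot 0 = 404 \cdot \frac{2}{13} \cdot 0 = \frac{808}{13} \cdot 0 = 0$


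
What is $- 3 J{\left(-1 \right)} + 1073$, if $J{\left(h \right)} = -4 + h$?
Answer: $1088$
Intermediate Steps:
$- 3 J{\left(-1 \right)} + 1073 = - 3 \left(-4 - 1\right) + 1073 = \left(-3\right) \left(-5\right) + 1073 = 15 + 1073 = 1088$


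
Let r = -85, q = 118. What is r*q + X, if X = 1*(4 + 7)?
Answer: -10019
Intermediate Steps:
X = 11 (X = 1*11 = 11)
r*q + X = -85*118 + 11 = -10030 + 11 = -10019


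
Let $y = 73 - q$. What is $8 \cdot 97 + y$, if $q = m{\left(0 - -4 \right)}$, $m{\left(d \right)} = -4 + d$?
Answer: $849$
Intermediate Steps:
$q = 0$ ($q = -4 + \left(0 - -4\right) = -4 + \left(0 + 4\right) = -4 + 4 = 0$)
$y = 73$ ($y = 73 - 0 = 73 + 0 = 73$)
$8 \cdot 97 + y = 8 \cdot 97 + 73 = 776 + 73 = 849$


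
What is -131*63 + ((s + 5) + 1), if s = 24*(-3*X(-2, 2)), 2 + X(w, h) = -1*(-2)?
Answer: -8247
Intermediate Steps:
X(w, h) = 0 (X(w, h) = -2 - 1*(-2) = -2 + 2 = 0)
s = 0 (s = 24*(-3*0) = 24*0 = 0)
-131*63 + ((s + 5) + 1) = -131*63 + ((0 + 5) + 1) = -8253 + (5 + 1) = -8253 + 6 = -8247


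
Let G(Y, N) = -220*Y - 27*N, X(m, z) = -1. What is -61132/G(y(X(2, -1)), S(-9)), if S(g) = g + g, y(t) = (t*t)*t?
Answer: -30566/353 ≈ -86.589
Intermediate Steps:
y(t) = t³ (y(t) = t²*t = t³)
S(g) = 2*g
-61132/G(y(X(2, -1)), S(-9)) = -61132/(-220*(-1)³ - 54*(-9)) = -61132/(-220*(-1) - 27*(-18)) = -61132/(220 + 486) = -61132/706 = -61132*1/706 = -30566/353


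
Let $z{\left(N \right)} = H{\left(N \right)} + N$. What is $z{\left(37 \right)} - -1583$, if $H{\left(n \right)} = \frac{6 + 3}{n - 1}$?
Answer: $\frac{6481}{4} \approx 1620.3$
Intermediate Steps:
$H{\left(n \right)} = \frac{9}{-1 + n}$
$z{\left(N \right)} = N + \frac{9}{-1 + N}$ ($z{\left(N \right)} = \frac{9}{-1 + N} + N = N + \frac{9}{-1 + N}$)
$z{\left(37 \right)} - -1583 = \frac{9 + 37 \left(-1 + 37\right)}{-1 + 37} - -1583 = \frac{9 + 37 \cdot 36}{36} + 1583 = \frac{9 + 1332}{36} + 1583 = \frac{1}{36} \cdot 1341 + 1583 = \frac{149}{4} + 1583 = \frac{6481}{4}$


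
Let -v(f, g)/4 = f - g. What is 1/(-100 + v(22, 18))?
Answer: -1/116 ≈ -0.0086207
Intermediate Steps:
v(f, g) = -4*f + 4*g (v(f, g) = -4*(f - g) = -4*f + 4*g)
1/(-100 + v(22, 18)) = 1/(-100 + (-4*22 + 4*18)) = 1/(-100 + (-88 + 72)) = 1/(-100 - 16) = 1/(-116) = -1/116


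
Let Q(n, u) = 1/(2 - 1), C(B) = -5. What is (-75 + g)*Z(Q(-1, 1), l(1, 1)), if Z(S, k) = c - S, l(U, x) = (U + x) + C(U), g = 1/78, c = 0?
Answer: 5849/78 ≈ 74.987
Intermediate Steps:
g = 1/78 ≈ 0.012821
Q(n, u) = 1 (Q(n, u) = 1/1 = 1)
l(U, x) = -5 + U + x (l(U, x) = (U + x) - 5 = -5 + U + x)
Z(S, k) = -S (Z(S, k) = 0 - S = -S)
(-75 + g)*Z(Q(-1, 1), l(1, 1)) = (-75 + 1/78)*(-1*1) = -5849/78*(-1) = 5849/78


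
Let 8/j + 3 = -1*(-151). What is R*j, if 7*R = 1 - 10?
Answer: -18/259 ≈ -0.069498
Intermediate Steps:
R = -9/7 (R = (1 - 10)/7 = (1/7)*(-9) = -9/7 ≈ -1.2857)
j = 2/37 (j = 8/(-3 - 1*(-151)) = 8/(-3 + 151) = 8/148 = 8*(1/148) = 2/37 ≈ 0.054054)
R*j = -9/7*2/37 = -18/259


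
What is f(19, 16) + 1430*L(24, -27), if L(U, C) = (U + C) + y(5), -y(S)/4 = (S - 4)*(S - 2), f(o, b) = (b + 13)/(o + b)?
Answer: -750721/35 ≈ -21449.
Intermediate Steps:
f(o, b) = (13 + b)/(b + o)
y(S) = -4*(-4 + S)*(-2 + S) (y(S) = -4*(S - 4)*(S - 2) = -4*(-4 + S)*(-2 + S))
L(U, C) = -12 + C + U (L(U, C) = (U + C) + (-32 - 4*5² + 24*5) = (C + U) + (-32 - 4*25 + 120) = (C + U) + (-32 - 100 + 120) = (C + U) - 12 = -12 + C + U)
f(19, 16) + 1430*L(24, -27) = (13 + 16)/(16 + 19) + 1430*(-12 - 27 + 24) = 29/35 + 1430*(-15) = (1/35)*29 - 21450 = 29/35 - 21450 = -750721/35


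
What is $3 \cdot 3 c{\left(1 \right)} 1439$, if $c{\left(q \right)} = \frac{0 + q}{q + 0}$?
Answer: $12951$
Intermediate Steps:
$c{\left(q \right)} = 1$ ($c{\left(q \right)} = \frac{q}{q} = 1$)
$3 \cdot 3 c{\left(1 \right)} 1439 = 3 \cdot 3 \cdot 1 \cdot 1439 = 9 \cdot 1 \cdot 1439 = 9 \cdot 1439 = 12951$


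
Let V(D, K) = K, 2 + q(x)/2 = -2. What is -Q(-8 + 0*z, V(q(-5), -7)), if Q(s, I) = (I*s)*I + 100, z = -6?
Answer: 292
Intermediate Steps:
q(x) = -8 (q(x) = -4 + 2*(-2) = -4 - 4 = -8)
Q(s, I) = 100 + s*I**2 (Q(s, I) = s*I**2 + 100 = 100 + s*I**2)
-Q(-8 + 0*z, V(q(-5), -7)) = -(100 + (-8 + 0*(-6))*(-7)**2) = -(100 + (-8 + 0)*49) = -(100 - 8*49) = -(100 - 392) = -1*(-292) = 292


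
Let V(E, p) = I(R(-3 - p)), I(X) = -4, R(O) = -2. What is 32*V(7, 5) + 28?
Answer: -100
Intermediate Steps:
V(E, p) = -4
32*V(7, 5) + 28 = 32*(-4) + 28 = -128 + 28 = -100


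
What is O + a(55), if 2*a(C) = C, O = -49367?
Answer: -98679/2 ≈ -49340.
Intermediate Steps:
a(C) = C/2
O + a(55) = -49367 + (½)*55 = -49367 + 55/2 = -98679/2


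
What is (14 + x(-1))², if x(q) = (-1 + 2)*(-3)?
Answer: 121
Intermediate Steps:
x(q) = -3 (x(q) = 1*(-3) = -3)
(14 + x(-1))² = (14 - 3)² = 11² = 121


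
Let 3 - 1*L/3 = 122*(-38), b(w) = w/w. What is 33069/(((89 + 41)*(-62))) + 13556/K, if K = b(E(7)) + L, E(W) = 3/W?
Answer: -175496491/56089540 ≈ -3.1289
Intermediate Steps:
b(w) = 1
L = 13917 (L = 9 - 366*(-38) = 9 - 3*(-4636) = 9 + 13908 = 13917)
K = 13918 (K = 1 + 13917 = 13918)
33069/(((89 + 41)*(-62))) + 13556/K = 33069/(((89 + 41)*(-62))) + 13556/13918 = 33069/((130*(-62))) + 13556*(1/13918) = 33069/(-8060) + 6778/6959 = 33069*(-1/8060) + 6778/6959 = -33069/8060 + 6778/6959 = -175496491/56089540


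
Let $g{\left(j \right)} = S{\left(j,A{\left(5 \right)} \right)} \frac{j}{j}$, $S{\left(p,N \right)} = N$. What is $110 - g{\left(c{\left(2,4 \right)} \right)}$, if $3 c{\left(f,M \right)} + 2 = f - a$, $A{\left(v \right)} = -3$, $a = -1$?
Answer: $113$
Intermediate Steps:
$c{\left(f,M \right)} = - \frac{1}{3} + \frac{f}{3}$ ($c{\left(f,M \right)} = - \frac{2}{3} + \frac{f - -1}{3} = - \frac{2}{3} + \frac{f + 1}{3} = - \frac{2}{3} + \frac{1 + f}{3} = - \frac{2}{3} + \left(\frac{1}{3} + \frac{f}{3}\right) = - \frac{1}{3} + \frac{f}{3}$)
$g{\left(j \right)} = -3$ ($g{\left(j \right)} = - 3 \frac{j}{j} = \left(-3\right) 1 = -3$)
$110 - g{\left(c{\left(2,4 \right)} \right)} = 110 - -3 = 110 + 3 = 113$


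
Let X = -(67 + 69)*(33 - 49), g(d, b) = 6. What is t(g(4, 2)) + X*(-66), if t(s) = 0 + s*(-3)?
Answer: -143634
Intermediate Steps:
X = 2176 (X = -136*(-16) = -1*(-2176) = 2176)
t(s) = -3*s (t(s) = 0 - 3*s = -3*s)
t(g(4, 2)) + X*(-66) = -3*6 + 2176*(-66) = -18 - 143616 = -143634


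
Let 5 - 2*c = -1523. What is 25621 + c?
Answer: 26385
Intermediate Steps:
c = 764 (c = 5/2 - ½*(-1523) = 5/2 + 1523/2 = 764)
25621 + c = 25621 + 764 = 26385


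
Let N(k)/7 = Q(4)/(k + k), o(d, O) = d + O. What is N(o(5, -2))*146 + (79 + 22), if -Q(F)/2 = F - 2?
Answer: -1741/3 ≈ -580.33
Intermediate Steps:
o(d, O) = O + d
Q(F) = 4 - 2*F (Q(F) = -2*(F - 2) = -2*(-2 + F) = 4 - 2*F)
N(k) = -14/k (N(k) = 7*((4 - 2*4)/(k + k)) = 7*((4 - 8)/((2*k))) = 7*(-2/k) = -14/k)
N(o(5, -2))*146 + (79 + 22) = -14/(-2 + 5)*146 + (79 + 22) = -14/3*146 + 101 = -2044/3 + 101 = -1741/3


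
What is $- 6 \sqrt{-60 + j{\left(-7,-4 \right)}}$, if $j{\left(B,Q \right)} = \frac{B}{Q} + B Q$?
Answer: $- 33 i \approx - 33.0 i$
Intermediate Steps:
$j{\left(B,Q \right)} = B Q + \frac{B}{Q}$ ($j{\left(B,Q \right)} = \frac{B}{Q} + B Q = B Q + \frac{B}{Q}$)
$- 6 \sqrt{-60 + j{\left(-7,-4 \right)}} = - 6 \sqrt{-60 - \left(-28 + \frac{7}{-4}\right)} = - 6 \sqrt{-60 + \left(28 - - \frac{7}{4}\right)} = - 6 \sqrt{-60 + \left(28 + \frac{7}{4}\right)} = - 6 \sqrt{-60 + \frac{119}{4}} = - 6 \sqrt{- \frac{121}{4}} = - 6 \frac{11 i}{2} = - 33 i$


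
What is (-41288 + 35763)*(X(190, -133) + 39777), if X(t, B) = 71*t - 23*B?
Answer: -311201150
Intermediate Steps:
X(t, B) = -23*B + 71*t
(-41288 + 35763)*(X(190, -133) + 39777) = (-41288 + 35763)*((-23*(-133) + 71*190) + 39777) = -5525*((3059 + 13490) + 39777) = -5525*(16549 + 39777) = -5525*56326 = -311201150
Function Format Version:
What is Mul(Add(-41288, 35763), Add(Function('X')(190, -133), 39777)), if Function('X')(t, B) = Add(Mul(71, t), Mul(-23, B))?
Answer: -311201150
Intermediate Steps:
Function('X')(t, B) = Add(Mul(-23, B), Mul(71, t))
Mul(Add(-41288, 35763), Add(Function('X')(190, -133), 39777)) = Mul(Add(-41288, 35763), Add(Add(Mul(-23, -133), Mul(71, 190)), 39777)) = Mul(-5525, Add(Add(3059, 13490), 39777)) = Mul(-5525, Add(16549, 39777)) = Mul(-5525, 56326) = -311201150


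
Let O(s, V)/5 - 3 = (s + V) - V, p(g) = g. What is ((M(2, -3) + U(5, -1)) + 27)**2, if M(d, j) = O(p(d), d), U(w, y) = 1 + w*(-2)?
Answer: 1849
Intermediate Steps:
U(w, y) = 1 - 2*w
O(s, V) = 15 + 5*s (O(s, V) = 15 + 5*((s + V) - V) = 15 + 5*((V + s) - V) = 15 + 5*s)
M(d, j) = 15 + 5*d
((M(2, -3) + U(5, -1)) + 27)**2 = (((15 + 5*2) + (1 - 2*5)) + 27)**2 = (((15 + 10) + (1 - 10)) + 27)**2 = ((25 - 9) + 27)**2 = (16 + 27)**2 = 43**2 = 1849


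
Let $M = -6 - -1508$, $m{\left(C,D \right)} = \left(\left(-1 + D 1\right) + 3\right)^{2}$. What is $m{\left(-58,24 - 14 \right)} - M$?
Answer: $-1358$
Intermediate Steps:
$m{\left(C,D \right)} = \left(2 + D\right)^{2}$ ($m{\left(C,D \right)} = \left(\left(-1 + D\right) + 3\right)^{2} = \left(2 + D\right)^{2}$)
$M = 1502$ ($M = -6 + 1508 = 1502$)
$m{\left(-58,24 - 14 \right)} - M = \left(2 + \left(24 - 14\right)\right)^{2} - 1502 = \left(2 + 10\right)^{2} - 1502 = 12^{2} - 1502 = 144 - 1502 = -1358$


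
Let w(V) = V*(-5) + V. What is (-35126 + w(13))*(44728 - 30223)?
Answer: -510256890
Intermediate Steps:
w(V) = -4*V (w(V) = -5*V + V = -4*V)
(-35126 + w(13))*(44728 - 30223) = (-35126 - 4*13)*(44728 - 30223) = (-35126 - 52)*14505 = -35178*14505 = -510256890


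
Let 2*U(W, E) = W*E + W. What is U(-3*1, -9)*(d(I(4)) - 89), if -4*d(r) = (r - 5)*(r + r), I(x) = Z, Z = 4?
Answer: -1044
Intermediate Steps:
I(x) = 4
U(W, E) = W/2 + E*W/2 (U(W, E) = (W*E + W)/2 = (E*W + W)/2 = (W + E*W)/2 = W/2 + E*W/2)
d(r) = -r*(-5 + r)/2 (d(r) = -(r - 5)*(r + r)/4 = -(-5 + r)*2*r/4 = -r*(-5 + r)/2)
U(-3*1, -9)*(d(I(4)) - 89) = ((-3*1)*(1 - 9)/2)*((½)*4*(5 - 1*4) - 89) = ((½)*(-3)*(-8))*((½)*4*(5 - 4) - 89) = 12*((½)*4*1 - 89) = 12*(2 - 89) = 12*(-87) = -1044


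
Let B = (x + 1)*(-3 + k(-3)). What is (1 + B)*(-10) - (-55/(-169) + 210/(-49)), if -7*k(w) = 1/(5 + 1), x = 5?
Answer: 207485/1183 ≈ 175.39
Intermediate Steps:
k(w) = -1/42 (k(w) = -1/(7*(5 + 1)) = -⅐/6 = -⅐*⅙ = -1/42)
B = -127/7 (B = (5 + 1)*(-3 - 1/42) = 6*(-127/42) = -127/7 ≈ -18.143)
(1 + B)*(-10) - (-55/(-169) + 210/(-49)) = (1 - 127/7)*(-10) - (-55/(-169) + 210/(-49)) = -120/7*(-10) - (-55*(-1/169) + 210*(-1/49)) = 1200/7 - (55/169 - 30/7) = 1200/7 - 1*(-4685/1183) = 1200/7 + 4685/1183 = 207485/1183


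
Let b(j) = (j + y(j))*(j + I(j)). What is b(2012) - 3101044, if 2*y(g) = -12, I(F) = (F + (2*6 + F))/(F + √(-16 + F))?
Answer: 949887814684/1011537 - 4048108*√499/1011537 ≈ 9.3897e+5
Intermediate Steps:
I(F) = (12 + 2*F)/(F + √(-16 + F)) (I(F) = (F + (12 + F))/(F + √(-16 + F)) = (12 + 2*F)/(F + √(-16 + F)))
y(g) = -6 (y(g) = (½)*(-12) = -6)
b(j) = (-6 + j)*(j + 2*(6 + j)/(j + √(-16 + j))) (b(j) = (j - 6)*(j + 2*(6 + j)/(j + √(-16 + j))) = (-6 + j)*(j + 2*(6 + j)/(j + √(-16 + j))))
b(2012) - 3101044 = (-72 - 12*2012 + 2*2012*(6 + 2012) + 2012*(-6 + 2012)*(2012 + √(-16 + 2012)))/(2012 + √(-16 + 2012)) - 3101044 = (-72 - 24144 + 2*2012*2018 + 2012*2006*(2012 + √1996))/(2012 + √1996) - 3101044 = (-72 - 24144 + 8120432 + 2012*2006*(2012 + 2*√499))/(2012 + 2*√499) - 3101044 = (-72 - 24144 + 8120432 + (8120576864 + 8072144*√499))/(2012 + 2*√499) - 3101044 = (8128673080 + 8072144*√499)/(2012 + 2*√499) - 3101044 = -3101044 + (8128673080 + 8072144*√499)/(2012 + 2*√499)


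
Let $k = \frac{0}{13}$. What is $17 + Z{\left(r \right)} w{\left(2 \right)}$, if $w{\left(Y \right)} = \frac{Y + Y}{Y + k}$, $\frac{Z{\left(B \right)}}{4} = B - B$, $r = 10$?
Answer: $17$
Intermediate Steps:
$k = 0$ ($k = 0 \cdot \frac{1}{13} = 0$)
$Z{\left(B \right)} = 0$ ($Z{\left(B \right)} = 4 \left(B - B\right) = 4 \cdot 0 = 0$)
$w{\left(Y \right)} = 2$ ($w{\left(Y \right)} = \frac{Y + Y}{Y + 0} = \frac{2 Y}{Y} = 2$)
$17 + Z{\left(r \right)} w{\left(2 \right)} = 17 + 0 \cdot 2 = 17 + 0 = 17$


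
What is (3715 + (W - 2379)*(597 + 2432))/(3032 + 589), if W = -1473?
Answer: -11663993/3621 ≈ -3221.2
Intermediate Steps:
(3715 + (W - 2379)*(597 + 2432))/(3032 + 589) = (3715 + (-1473 - 2379)*(597 + 2432))/(3032 + 589) = (3715 - 3852*3029)/3621 = (3715 - 11667708)*(1/3621) = -11663993*1/3621 = -11663993/3621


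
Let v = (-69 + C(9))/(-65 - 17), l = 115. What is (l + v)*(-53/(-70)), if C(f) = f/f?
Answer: 251697/2870 ≈ 87.699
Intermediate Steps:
C(f) = 1
v = 34/41 (v = (-69 + 1)/(-65 - 17) = -68/(-82) = -68*(-1/82) = 34/41 ≈ 0.82927)
(l + v)*(-53/(-70)) = (115 + 34/41)*(-53/(-70)) = 4749*(-53*(-1/70))/41 = (4749/41)*(53/70) = 251697/2870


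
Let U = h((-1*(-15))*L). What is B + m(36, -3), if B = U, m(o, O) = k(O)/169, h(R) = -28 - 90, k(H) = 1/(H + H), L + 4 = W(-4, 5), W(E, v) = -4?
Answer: -119653/1014 ≈ -118.00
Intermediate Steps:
L = -8 (L = -4 - 4 = -8)
k(H) = 1/(2*H)
h(R) = -118
m(o, O) = 1/(338*O) (m(o, O) = (1/(2*O))/169 = (1/(2*O))*(1/169) = 1/(338*O))
U = -118
B = -118
B + m(36, -3) = -118 + (1/338)/(-3) = -118 + (1/338)*(-⅓) = -118 - 1/1014 = -119653/1014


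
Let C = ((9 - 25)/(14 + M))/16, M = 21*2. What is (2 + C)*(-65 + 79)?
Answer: 111/4 ≈ 27.750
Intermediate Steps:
M = 42
C = -1/56 (C = ((9 - 25)/(14 + 42))/16 = -16/56*(1/16) = -16*1/56*(1/16) = -2/7*1/16 = -1/56 ≈ -0.017857)
(2 + C)*(-65 + 79) = (2 - 1/56)*(-65 + 79) = (111/56)*14 = 111/4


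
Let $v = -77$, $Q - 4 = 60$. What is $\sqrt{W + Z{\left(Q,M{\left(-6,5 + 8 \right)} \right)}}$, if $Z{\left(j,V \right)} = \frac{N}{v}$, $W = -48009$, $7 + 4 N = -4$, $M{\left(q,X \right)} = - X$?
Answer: $\frac{i \sqrt{9409757}}{14} \approx 219.11 i$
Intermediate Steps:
$N = - \frac{11}{4}$ ($N = - \frac{7}{4} + \frac{1}{4} \left(-4\right) = - \frac{7}{4} - 1 = - \frac{11}{4} \approx -2.75$)
$Q = 64$ ($Q = 4 + 60 = 64$)
$Z{\left(j,V \right)} = \frac{1}{28}$ ($Z{\left(j,V \right)} = - \frac{11}{4 \left(-77\right)} = \left(- \frac{11}{4}\right) \left(- \frac{1}{77}\right) = \frac{1}{28}$)
$\sqrt{W + Z{\left(Q,M{\left(-6,5 + 8 \right)} \right)}} = \sqrt{-48009 + \frac{1}{28}} = \sqrt{- \frac{1344251}{28}} = \frac{i \sqrt{9409757}}{14}$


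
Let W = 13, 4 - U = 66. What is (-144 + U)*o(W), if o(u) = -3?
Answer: 618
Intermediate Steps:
U = -62 (U = 4 - 1*66 = 4 - 66 = -62)
(-144 + U)*o(W) = (-144 - 62)*(-3) = -206*(-3) = 618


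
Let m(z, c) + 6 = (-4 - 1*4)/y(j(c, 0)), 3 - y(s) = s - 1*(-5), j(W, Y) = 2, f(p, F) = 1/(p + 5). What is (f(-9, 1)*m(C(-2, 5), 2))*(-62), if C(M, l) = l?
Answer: -62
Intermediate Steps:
f(p, F) = 1/(5 + p)
y(s) = -2 - s (y(s) = 3 - (s - 1*(-5)) = 3 - (s + 5) = 3 - (5 + s) = 3 + (-5 - s) = -2 - s)
m(z, c) = -4 (m(z, c) = -6 + (-4 - 1*4)/(-2 - 1*2) = -6 + (-4 - 4)/(-2 - 2) = -6 - 8/(-4) = -6 - 8*(-¼) = -6 + 2 = -4)
(f(-9, 1)*m(C(-2, 5), 2))*(-62) = (-4/(5 - 9))*(-62) = (-4/(-4))*(-62) = -¼*(-4)*(-62) = 1*(-62) = -62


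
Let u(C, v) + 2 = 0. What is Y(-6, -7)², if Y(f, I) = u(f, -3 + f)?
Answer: 4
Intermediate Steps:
u(C, v) = -2 (u(C, v) = -2 + 0 = -2)
Y(f, I) = -2
Y(-6, -7)² = (-2)² = 4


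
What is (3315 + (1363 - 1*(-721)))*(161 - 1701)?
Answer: -8314460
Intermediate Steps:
(3315 + (1363 - 1*(-721)))*(161 - 1701) = (3315 + (1363 + 721))*(-1540) = (3315 + 2084)*(-1540) = 5399*(-1540) = -8314460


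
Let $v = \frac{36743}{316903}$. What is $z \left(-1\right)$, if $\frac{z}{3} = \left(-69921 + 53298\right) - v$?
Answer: $\frac{15803745936}{316903} \approx 49869.0$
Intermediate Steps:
$v = \frac{36743}{316903}$ ($v = 36743 \cdot \frac{1}{316903} = \frac{36743}{316903} \approx 0.11594$)
$z = - \frac{15803745936}{316903}$ ($z = 3 \left(\left(-69921 + 53298\right) - \frac{36743}{316903}\right) = 3 \left(-16623 - \frac{36743}{316903}\right) = 3 \left(- \frac{5267915312}{316903}\right) = - \frac{15803745936}{316903} \approx -49869.0$)
$z \left(-1\right) = \left(- \frac{15803745936}{316903}\right) \left(-1\right) = \frac{15803745936}{316903}$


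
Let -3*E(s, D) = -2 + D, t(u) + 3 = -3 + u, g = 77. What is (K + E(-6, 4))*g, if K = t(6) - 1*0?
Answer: -154/3 ≈ -51.333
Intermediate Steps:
t(u) = -6 + u (t(u) = -3 + (-3 + u) = -6 + u)
K = 0 (K = (-6 + 6) - 1*0 = 0 + 0 = 0)
E(s, D) = ⅔ - D/3 (E(s, D) = -(-2 + D)/3 = ⅔ - D/3)
(K + E(-6, 4))*g = (0 + (⅔ - ⅓*4))*77 = (0 + (⅔ - 4/3))*77 = (0 - ⅔)*77 = -⅔*77 = -154/3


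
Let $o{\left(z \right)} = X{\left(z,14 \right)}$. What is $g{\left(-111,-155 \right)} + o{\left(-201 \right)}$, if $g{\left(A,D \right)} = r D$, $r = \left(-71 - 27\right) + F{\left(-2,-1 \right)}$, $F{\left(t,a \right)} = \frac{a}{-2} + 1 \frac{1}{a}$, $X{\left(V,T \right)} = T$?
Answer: $\frac{30563}{2} \approx 15282.0$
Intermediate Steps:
$o{\left(z \right)} = 14$
$F{\left(t,a \right)} = \frac{1}{a} - \frac{a}{2}$ ($F{\left(t,a \right)} = a \left(- \frac{1}{2}\right) + \frac{1}{a} = - \frac{a}{2} + \frac{1}{a} = \frac{1}{a} - \frac{a}{2}$)
$r = - \frac{197}{2}$ ($r = \left(-71 - 27\right) + \left(\frac{1}{-1} - - \frac{1}{2}\right) = -98 + \left(-1 + \frac{1}{2}\right) = -98 - \frac{1}{2} = - \frac{197}{2} \approx -98.5$)
$g{\left(A,D \right)} = - \frac{197 D}{2}$
$g{\left(-111,-155 \right)} + o{\left(-201 \right)} = \left(- \frac{197}{2}\right) \left(-155\right) + 14 = \frac{30535}{2} + 14 = \frac{30563}{2}$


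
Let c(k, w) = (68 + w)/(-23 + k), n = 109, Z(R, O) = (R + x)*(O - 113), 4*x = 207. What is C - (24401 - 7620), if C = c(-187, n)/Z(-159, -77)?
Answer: -23936837984/1426425 ≈ -16781.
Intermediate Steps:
x = 207/4 (x = (¼)*207 = 207/4 ≈ 51.750)
Z(R, O) = (-113 + O)*(207/4 + R) (Z(R, O) = (R + 207/4)*(O - 113) = (207/4 + R)*(-113 + O) = (-113 + O)*(207/4 + R))
c(k, w) = (68 + w)/(-23 + k)
C = -59/1426425 (C = ((68 + 109)/(-23 - 187))/(-23391/4 - 113*(-159) + (207/4)*(-77) - 77*(-159)) = (177/(-210))/(-23391/4 + 17967 - 15939/4 + 12243) = (-1/210*177)/(40755/2) = -59/70*2/40755 = -59/1426425 ≈ -4.1362e-5)
C - (24401 - 7620) = -59/1426425 - (24401 - 7620) = -59/1426425 - 1*16781 = -59/1426425 - 16781 = -23936837984/1426425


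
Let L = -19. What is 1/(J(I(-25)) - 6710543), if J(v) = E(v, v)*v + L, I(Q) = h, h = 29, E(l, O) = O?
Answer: -1/6709721 ≈ -1.4904e-7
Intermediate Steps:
I(Q) = 29
J(v) = -19 + v² (J(v) = v*v - 19 = v² - 19 = -19 + v²)
1/(J(I(-25)) - 6710543) = 1/((-19 + 29²) - 6710543) = 1/((-19 + 841) - 6710543) = 1/(822 - 6710543) = 1/(-6709721) = -1/6709721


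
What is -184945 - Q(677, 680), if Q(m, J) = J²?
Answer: -647345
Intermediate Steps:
-184945 - Q(677, 680) = -184945 - 1*680² = -184945 - 1*462400 = -184945 - 462400 = -647345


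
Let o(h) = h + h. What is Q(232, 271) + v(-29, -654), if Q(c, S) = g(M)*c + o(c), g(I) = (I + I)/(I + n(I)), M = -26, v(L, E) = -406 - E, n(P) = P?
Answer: 944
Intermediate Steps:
g(I) = 1 (g(I) = (I + I)/(I + I) = (2*I)/((2*I)) = (2*I)*(1/(2*I)) = 1)
o(h) = 2*h
Q(c, S) = 3*c (Q(c, S) = 1*c + 2*c = c + 2*c = 3*c)
Q(232, 271) + v(-29, -654) = 3*232 + (-406 - 1*(-654)) = 696 + (-406 + 654) = 696 + 248 = 944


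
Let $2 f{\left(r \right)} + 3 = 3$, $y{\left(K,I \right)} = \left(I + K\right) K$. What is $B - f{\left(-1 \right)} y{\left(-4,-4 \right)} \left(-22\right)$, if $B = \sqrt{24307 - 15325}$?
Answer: $3 \sqrt{998} \approx 94.773$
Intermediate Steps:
$y{\left(K,I \right)} = K \left(I + K\right)$
$f{\left(r \right)} = 0$ ($f{\left(r \right)} = - \frac{3}{2} + \frac{1}{2} \cdot 3 = - \frac{3}{2} + \frac{3}{2} = 0$)
$B = 3 \sqrt{998}$ ($B = \sqrt{8982} = 3 \sqrt{998} \approx 94.773$)
$B - f{\left(-1 \right)} y{\left(-4,-4 \right)} \left(-22\right) = 3 \sqrt{998} - 0 \left(- 4 \left(-4 - 4\right)\right) \left(-22\right) = 3 \sqrt{998} - 0 \left(\left(-4\right) \left(-8\right)\right) \left(-22\right) = 3 \sqrt{998} - 0 \cdot 32 \left(-22\right) = 3 \sqrt{998} - 0 \left(-22\right) = 3 \sqrt{998} - 0 = 3 \sqrt{998} + 0 = 3 \sqrt{998}$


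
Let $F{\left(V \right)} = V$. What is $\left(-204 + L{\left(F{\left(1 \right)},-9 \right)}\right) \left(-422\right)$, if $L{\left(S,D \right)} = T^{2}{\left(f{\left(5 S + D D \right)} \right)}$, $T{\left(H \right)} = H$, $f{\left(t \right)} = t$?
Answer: $-3035024$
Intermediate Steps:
$L{\left(S,D \right)} = \left(D^{2} + 5 S\right)^{2}$ ($L{\left(S,D \right)} = \left(5 S + D D\right)^{2} = \left(5 S + D^{2}\right)^{2} = \left(D^{2} + 5 S\right)^{2}$)
$\left(-204 + L{\left(F{\left(1 \right)},-9 \right)}\right) \left(-422\right) = \left(-204 + \left(\left(-9\right)^{2} + 5 \cdot 1\right)^{2}\right) \left(-422\right) = \left(-204 + \left(81 + 5\right)^{2}\right) \left(-422\right) = \left(-204 + 86^{2}\right) \left(-422\right) = \left(-204 + 7396\right) \left(-422\right) = 7192 \left(-422\right) = -3035024$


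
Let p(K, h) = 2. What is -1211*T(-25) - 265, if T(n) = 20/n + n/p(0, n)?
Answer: 158413/10 ≈ 15841.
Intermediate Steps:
T(n) = n/2 + 20/n (T(n) = 20/n + n/2 = n/2 + 20/n)
-1211*T(-25) - 265 = -1211*((1/2)*(-25) + 20/(-25)) - 265 = -1211*(-25/2 + 20*(-1/25)) - 265 = -1211*(-25/2 - 4/5) - 265 = -1211*(-133/10) - 265 = 161063/10 - 265 = 158413/10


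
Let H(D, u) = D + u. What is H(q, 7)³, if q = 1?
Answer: 512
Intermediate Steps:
H(q, 7)³ = (1 + 7)³ = 8³ = 512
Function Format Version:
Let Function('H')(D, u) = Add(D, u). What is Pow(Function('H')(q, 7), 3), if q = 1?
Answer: 512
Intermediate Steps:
Pow(Function('H')(q, 7), 3) = Pow(Add(1, 7), 3) = Pow(8, 3) = 512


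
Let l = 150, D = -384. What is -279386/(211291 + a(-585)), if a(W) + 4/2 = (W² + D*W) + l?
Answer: -139693/389152 ≈ -0.35897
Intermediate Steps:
a(W) = 148 + W² - 384*W (a(W) = -2 + ((W² - 384*W) + 150) = -2 + (150 + W² - 384*W) = 148 + W² - 384*W)
-279386/(211291 + a(-585)) = -279386/(211291 + (148 + (-585)² - 384*(-585))) = -279386/(211291 + (148 + 342225 + 224640)) = -279386/(211291 + 567013) = -279386/778304 = -279386*1/778304 = -139693/389152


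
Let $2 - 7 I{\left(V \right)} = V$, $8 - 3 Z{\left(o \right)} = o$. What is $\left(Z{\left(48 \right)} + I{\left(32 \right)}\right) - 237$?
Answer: $- \frac{5347}{21} \approx -254.62$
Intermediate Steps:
$Z{\left(o \right)} = \frac{8}{3} - \frac{o}{3}$
$I{\left(V \right)} = \frac{2}{7} - \frac{V}{7}$
$\left(Z{\left(48 \right)} + I{\left(32 \right)}\right) - 237 = \left(\left(\frac{8}{3} - 16\right) + \left(\frac{2}{7} - \frac{32}{7}\right)\right) - 237 = \left(- \frac{40}{3} - \frac{30}{7}\right) - 237 = - \frac{370}{21} - 237 = - \frac{5347}{21}$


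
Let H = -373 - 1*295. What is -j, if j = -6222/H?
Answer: -3111/334 ≈ -9.3144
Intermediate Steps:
H = -668 (H = -373 - 295 = -668)
j = 3111/334 (j = -6222/(-668) = -6222*(-1/668) = 3111/334 ≈ 9.3144)
-j = -1*3111/334 = -3111/334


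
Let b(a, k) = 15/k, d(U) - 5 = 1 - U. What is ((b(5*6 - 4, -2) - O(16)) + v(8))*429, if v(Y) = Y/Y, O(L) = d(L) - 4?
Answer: 6435/2 ≈ 3217.5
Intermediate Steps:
d(U) = 6 - U (d(U) = 5 + (1 - U) = 6 - U)
O(L) = 2 - L (O(L) = (6 - L) - 4 = 2 - L)
v(Y) = 1
((b(5*6 - 4, -2) - O(16)) + v(8))*429 = ((15/(-2) - (2 - 1*16)) + 1)*429 = ((15*(-½) - (2 - 16)) + 1)*429 = ((-15/2 - 1*(-14)) + 1)*429 = ((-15/2 + 14) + 1)*429 = (13/2 + 1)*429 = (15/2)*429 = 6435/2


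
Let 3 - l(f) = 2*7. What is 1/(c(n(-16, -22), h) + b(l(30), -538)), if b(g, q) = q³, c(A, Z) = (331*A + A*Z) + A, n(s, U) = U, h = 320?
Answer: -1/155735216 ≈ -6.4212e-9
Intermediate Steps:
c(A, Z) = 332*A + A*Z
l(f) = -11 (l(f) = 3 - 2*7 = 3 - 1*14 = 3 - 14 = -11)
1/(c(n(-16, -22), h) + b(l(30), -538)) = 1/(-22*(332 + 320) + (-538)³) = 1/(-22*652 - 155720872) = 1/(-14344 - 155720872) = 1/(-155735216) = -1/155735216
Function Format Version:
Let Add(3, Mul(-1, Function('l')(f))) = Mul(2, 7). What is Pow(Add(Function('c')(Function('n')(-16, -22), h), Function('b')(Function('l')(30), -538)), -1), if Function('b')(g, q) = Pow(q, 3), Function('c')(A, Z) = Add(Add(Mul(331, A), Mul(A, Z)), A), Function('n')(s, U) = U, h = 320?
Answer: Rational(-1, 155735216) ≈ -6.4212e-9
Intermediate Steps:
Function('c')(A, Z) = Add(Mul(332, A), Mul(A, Z))
Function('l')(f) = -11 (Function('l')(f) = Add(3, Mul(-1, Mul(2, 7))) = Add(3, Mul(-1, 14)) = Add(3, -14) = -11)
Pow(Add(Function('c')(Function('n')(-16, -22), h), Function('b')(Function('l')(30), -538)), -1) = Pow(Add(Mul(-22, Add(332, 320)), Pow(-538, 3)), -1) = Pow(Add(Mul(-22, 652), -155720872), -1) = Pow(Add(-14344, -155720872), -1) = Pow(-155735216, -1) = Rational(-1, 155735216)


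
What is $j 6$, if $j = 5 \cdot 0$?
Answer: $0$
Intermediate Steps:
$j = 0$
$j 6 = 0 \cdot 6 = 0$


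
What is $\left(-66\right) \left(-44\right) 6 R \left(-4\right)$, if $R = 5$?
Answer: $-348480$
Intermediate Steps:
$\left(-66\right) \left(-44\right) 6 R \left(-4\right) = \left(-66\right) \left(-44\right) 6 \cdot 5 \left(-4\right) = 2904 \cdot 30 \left(-4\right) = 2904 \left(-120\right) = -348480$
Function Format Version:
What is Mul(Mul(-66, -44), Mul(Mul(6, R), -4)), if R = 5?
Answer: -348480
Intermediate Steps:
Mul(Mul(-66, -44), Mul(Mul(6, R), -4)) = Mul(Mul(-66, -44), Mul(Mul(6, 5), -4)) = Mul(2904, Mul(30, -4)) = Mul(2904, -120) = -348480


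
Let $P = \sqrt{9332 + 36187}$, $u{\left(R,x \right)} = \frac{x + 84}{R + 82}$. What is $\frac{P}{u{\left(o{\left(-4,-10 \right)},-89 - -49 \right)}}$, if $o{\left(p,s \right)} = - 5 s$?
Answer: $3 \sqrt{45519} \approx 640.06$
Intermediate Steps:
$u{\left(R,x \right)} = \frac{84 + x}{82 + R}$
$P = \sqrt{45519} \approx 213.35$
$\frac{P}{u{\left(o{\left(-4,-10 \right)},-89 - -49 \right)}} = \frac{\sqrt{45519}}{\frac{1}{82 - -50} \left(84 - 40\right)} = \frac{\sqrt{45519}}{\frac{1}{82 + 50} \left(84 + \left(-89 + 49\right)\right)} = \frac{\sqrt{45519}}{\frac{1}{132} \left(84 - 40\right)} = \frac{\sqrt{45519}}{\frac{1}{132} \cdot 44} = \sqrt{45519} \frac{1}{\frac{1}{3}} = \sqrt{45519} \cdot 3 = 3 \sqrt{45519}$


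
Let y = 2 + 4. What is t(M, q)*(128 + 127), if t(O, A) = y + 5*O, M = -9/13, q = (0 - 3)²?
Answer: 8415/13 ≈ 647.31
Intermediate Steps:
q = 9 (q = (-3)² = 9)
M = -9/13 (M = -9*1/13 = -9/13 ≈ -0.69231)
y = 6
t(O, A) = 6 + 5*O
t(M, q)*(128 + 127) = (6 + 5*(-9/13))*(128 + 127) = (6 - 45/13)*255 = (33/13)*255 = 8415/13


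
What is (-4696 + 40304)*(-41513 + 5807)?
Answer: -1271419248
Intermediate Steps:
(-4696 + 40304)*(-41513 + 5807) = 35608*(-35706) = -1271419248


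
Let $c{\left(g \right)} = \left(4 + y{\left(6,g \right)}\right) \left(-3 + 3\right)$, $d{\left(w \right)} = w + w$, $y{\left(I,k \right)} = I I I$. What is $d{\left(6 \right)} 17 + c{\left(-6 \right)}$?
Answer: $204$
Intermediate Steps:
$y{\left(I,k \right)} = I^{3}$ ($y{\left(I,k \right)} = I^{2} I = I^{3}$)
$d{\left(w \right)} = 2 w$
$c{\left(g \right)} = 0$ ($c{\left(g \right)} = \left(4 + 6^{3}\right) \left(-3 + 3\right) = \left(4 + 216\right) 0 = 220 \cdot 0 = 0$)
$d{\left(6 \right)} 17 + c{\left(-6 \right)} = 2 \cdot 6 \cdot 17 + 0 = 12 \cdot 17 + 0 = 204 + 0 = 204$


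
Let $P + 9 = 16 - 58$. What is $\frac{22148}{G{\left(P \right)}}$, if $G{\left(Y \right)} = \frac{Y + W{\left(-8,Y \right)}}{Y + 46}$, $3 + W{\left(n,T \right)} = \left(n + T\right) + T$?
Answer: $\frac{27685}{41} \approx 675.24$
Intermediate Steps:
$W{\left(n,T \right)} = -3 + n + 2 T$ ($W{\left(n,T \right)} = -3 + \left(\left(n + T\right) + T\right) = -3 + \left(\left(T + n\right) + T\right) = -3 + \left(n + 2 T\right) = -3 + n + 2 T$)
$P = -51$ ($P = -9 + \left(16 - 58\right) = -9 - 42 = -51$)
$G{\left(Y \right)} = \frac{-11 + 3 Y}{46 + Y}$ ($G{\left(Y \right)} = \frac{Y - \left(11 - 2 Y\right)}{Y + 46} = \frac{Y + \left(-11 + 2 Y\right)}{46 + Y} = \frac{-11 + 3 Y}{46 + Y}$)
$\frac{22148}{G{\left(P \right)}} = \frac{22148}{\frac{1}{46 - 51} \left(-11 + 3 \left(-51\right)\right)} = \frac{22148}{\frac{1}{-5} \left(-11 - 153\right)} = \frac{22148}{\left(- \frac{1}{5}\right) \left(-164\right)} = \frac{22148}{\frac{164}{5}} = 22148 \cdot \frac{5}{164} = \frac{27685}{41}$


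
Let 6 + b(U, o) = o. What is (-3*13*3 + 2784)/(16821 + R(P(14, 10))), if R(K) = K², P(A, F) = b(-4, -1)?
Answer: 381/2410 ≈ 0.15809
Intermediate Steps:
b(U, o) = -6 + o
P(A, F) = -7 (P(A, F) = -6 - 1 = -7)
(-3*13*3 + 2784)/(16821 + R(P(14, 10))) = (-3*13*3 + 2784)/(16821 + (-7)²) = (-39*3 + 2784)/(16821 + 49) = (-117 + 2784)/16870 = 2667*(1/16870) = 381/2410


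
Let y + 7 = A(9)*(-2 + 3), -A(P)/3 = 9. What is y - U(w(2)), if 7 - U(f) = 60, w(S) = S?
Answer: 19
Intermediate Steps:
A(P) = -27 (A(P) = -3*9 = -27)
U(f) = -53 (U(f) = 7 - 1*60 = 7 - 60 = -53)
y = -34 (y = -7 - 27*(-2 + 3) = -7 - 27*1 = -7 - 27 = -34)
y - U(w(2)) = -34 - 1*(-53) = -34 + 53 = 19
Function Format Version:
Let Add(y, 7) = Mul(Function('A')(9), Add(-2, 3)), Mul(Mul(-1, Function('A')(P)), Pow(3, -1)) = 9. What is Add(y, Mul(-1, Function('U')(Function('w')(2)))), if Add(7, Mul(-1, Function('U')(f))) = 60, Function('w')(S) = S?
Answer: 19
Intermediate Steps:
Function('A')(P) = -27 (Function('A')(P) = Mul(-3, 9) = -27)
Function('U')(f) = -53 (Function('U')(f) = Add(7, Mul(-1, 60)) = Add(7, -60) = -53)
y = -34 (y = Add(-7, Mul(-27, Add(-2, 3))) = Add(-7, Mul(-27, 1)) = Add(-7, -27) = -34)
Add(y, Mul(-1, Function('U')(Function('w')(2)))) = Add(-34, Mul(-1, -53)) = Add(-34, 53) = 19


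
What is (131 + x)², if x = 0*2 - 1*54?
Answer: 5929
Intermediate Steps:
x = -54 (x = 0 - 54 = -54)
(131 + x)² = (131 - 54)² = 77² = 5929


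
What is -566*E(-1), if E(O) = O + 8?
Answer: -3962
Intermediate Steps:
E(O) = 8 + O
-566*E(-1) = -566*(8 - 1) = -566*7 = -3962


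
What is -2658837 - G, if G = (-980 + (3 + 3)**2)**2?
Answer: -3549973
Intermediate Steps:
G = 891136 (G = (-980 + 6**2)**2 = (-980 + 36)**2 = (-944)**2 = 891136)
-2658837 - G = -2658837 - 1*891136 = -2658837 - 891136 = -3549973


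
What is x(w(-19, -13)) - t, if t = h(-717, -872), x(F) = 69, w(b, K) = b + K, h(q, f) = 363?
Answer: -294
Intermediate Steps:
w(b, K) = K + b
t = 363
x(w(-19, -13)) - t = 69 - 1*363 = 69 - 363 = -294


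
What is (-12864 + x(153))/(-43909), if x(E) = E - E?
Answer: 12864/43909 ≈ 0.29297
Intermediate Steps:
x(E) = 0
(-12864 + x(153))/(-43909) = (-12864 + 0)/(-43909) = -12864*(-1/43909) = 12864/43909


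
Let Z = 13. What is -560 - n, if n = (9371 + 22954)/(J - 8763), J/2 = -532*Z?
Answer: -2524175/4519 ≈ -558.57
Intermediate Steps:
J = -13832 (J = 2*(-532*13) = 2*(-6916) = -13832)
n = -6465/4519 (n = (9371 + 22954)/(-13832 - 8763) = 32325/(-22595) = 32325*(-1/22595) = -6465/4519 ≈ -1.4306)
-560 - n = -560 - 1*(-6465/4519) = -560 + 6465/4519 = -2524175/4519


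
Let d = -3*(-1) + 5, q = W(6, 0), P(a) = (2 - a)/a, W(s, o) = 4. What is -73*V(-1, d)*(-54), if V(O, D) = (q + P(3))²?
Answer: 52998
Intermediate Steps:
P(a) = (2 - a)/a
q = 4
d = 8 (d = 3 + 5 = 8)
V(O, D) = 121/9 (V(O, D) = (4 + (2 - 1*3)/3)² = (4 + (2 - 3)/3)² = (4 + (⅓)*(-1))² = (4 - ⅓)² = (11/3)² = 121/9)
-73*V(-1, d)*(-54) = -73*121/9*(-54) = -8833/9*(-54) = 52998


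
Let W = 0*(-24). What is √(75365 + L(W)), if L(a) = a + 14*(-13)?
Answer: √75183 ≈ 274.20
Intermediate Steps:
W = 0
L(a) = -182 + a (L(a) = a - 182 = -182 + a)
√(75365 + L(W)) = √(75365 + (-182 + 0)) = √(75365 - 182) = √75183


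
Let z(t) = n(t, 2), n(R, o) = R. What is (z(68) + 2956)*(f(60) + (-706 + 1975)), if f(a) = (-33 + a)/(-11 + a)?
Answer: 26873856/7 ≈ 3.8391e+6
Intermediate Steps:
f(a) = (-33 + a)/(-11 + a)
z(t) = t
(z(68) + 2956)*(f(60) + (-706 + 1975)) = (68 + 2956)*((-33 + 60)/(-11 + 60) + (-706 + 1975)) = 3024*(27/49 + 1269) = 3024*(62208/49) = 26873856/7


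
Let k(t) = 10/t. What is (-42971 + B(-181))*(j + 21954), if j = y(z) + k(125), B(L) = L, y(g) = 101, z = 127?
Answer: -23793020304/25 ≈ -9.5172e+8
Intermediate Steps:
j = 2527/25 (j = 101 + 10/125 = 101 + 10*(1/125) = 101 + 2/25 = 2527/25 ≈ 101.08)
(-42971 + B(-181))*(j + 21954) = (-42971 - 181)*(2527/25 + 21954) = -43152*551377/25 = -23793020304/25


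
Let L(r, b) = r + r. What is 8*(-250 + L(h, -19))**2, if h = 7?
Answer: 445568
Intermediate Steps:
L(r, b) = 2*r
8*(-250 + L(h, -19))**2 = 8*(-250 + 2*7)**2 = 8*(-250 + 14)**2 = 8*(-236)**2 = 8*55696 = 445568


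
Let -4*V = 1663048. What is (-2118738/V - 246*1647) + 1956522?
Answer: 322499327529/207881 ≈ 1.5514e+6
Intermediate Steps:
V = -415762 (V = -¼*1663048 = -415762)
(-2118738/V - 246*1647) + 1956522 = (-2118738/(-415762) - 246*1647) + 1956522 = (-2118738*(-1/415762) - 405162) + 1956522 = (1059369/207881 - 405162) + 1956522 = -84224422353/207881 + 1956522 = 322499327529/207881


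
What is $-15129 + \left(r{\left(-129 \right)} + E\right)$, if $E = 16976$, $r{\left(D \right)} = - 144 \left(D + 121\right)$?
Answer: $2999$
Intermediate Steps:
$r{\left(D \right)} = -17424 - 144 D$ ($r{\left(D \right)} = - 144 \left(121 + D\right) = -17424 - 144 D$)
$-15129 + \left(r{\left(-129 \right)} + E\right) = -15129 + \left(\left(-17424 - -18576\right) + 16976\right) = -15129 + \left(\left(-17424 + 18576\right) + 16976\right) = -15129 + \left(1152 + 16976\right) = -15129 + 18128 = 2999$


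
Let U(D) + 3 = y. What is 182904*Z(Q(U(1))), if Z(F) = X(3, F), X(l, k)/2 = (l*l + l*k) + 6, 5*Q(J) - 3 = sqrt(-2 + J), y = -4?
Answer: 30727872/5 + 3292272*I/5 ≈ 6.1456e+6 + 6.5845e+5*I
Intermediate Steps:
U(D) = -7 (U(D) = -3 - 4 = -7)
Q(J) = 3/5 + sqrt(-2 + J)/5
X(l, k) = 12 + 2*l**2 + 2*k*l (X(l, k) = 2*((l*l + l*k) + 6) = 2*((l**2 + k*l) + 6) = 2*(6 + l**2 + k*l) = 12 + 2*l**2 + 2*k*l)
Z(F) = 30 + 6*F (Z(F) = 12 + 2*3**2 + 2*F*3 = 12 + 2*9 + 6*F = 12 + 18 + 6*F = 30 + 6*F)
182904*Z(Q(U(1))) = 182904*(30 + 6*(3/5 + sqrt(-2 - 7)/5)) = 182904*(30 + 6*(3/5 + sqrt(-9)/5)) = 182904*(30 + 6*(3/5 + (3*I)/5)) = 182904*(30 + 6*(3/5 + 3*I/5)) = 182904*(30 + (18/5 + 18*I/5)) = 182904*(168/5 + 18*I/5) = 30727872/5 + 3292272*I/5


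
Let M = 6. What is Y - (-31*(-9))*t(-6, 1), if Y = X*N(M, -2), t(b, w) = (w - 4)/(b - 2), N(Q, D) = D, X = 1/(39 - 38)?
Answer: -853/8 ≈ -106.63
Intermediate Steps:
X = 1 (X = 1/1 = 1)
t(b, w) = (-4 + w)/(-2 + b)
Y = -2 (Y = 1*(-2) = -2)
Y - (-31*(-9))*t(-6, 1) = -2 - (-31*(-9))*(-4 + 1)/(-2 - 6) = -2 - 279*-3/(-8) = -2 - 279*(-1/8*(-3)) = -2 - 279*3/8 = -2 - 1*837/8 = -2 - 837/8 = -853/8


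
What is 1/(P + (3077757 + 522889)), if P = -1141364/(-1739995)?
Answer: 1739995/6265107178134 ≈ 2.7773e-7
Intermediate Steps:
P = 1141364/1739995 (P = -1141364*(-1/1739995) = 1141364/1739995 ≈ 0.65596)
1/(P + (3077757 + 522889)) = 1/(1141364/1739995 + (3077757 + 522889)) = 1/(1141364/1739995 + 3600646) = 1/(6265107178134/1739995) = 1739995/6265107178134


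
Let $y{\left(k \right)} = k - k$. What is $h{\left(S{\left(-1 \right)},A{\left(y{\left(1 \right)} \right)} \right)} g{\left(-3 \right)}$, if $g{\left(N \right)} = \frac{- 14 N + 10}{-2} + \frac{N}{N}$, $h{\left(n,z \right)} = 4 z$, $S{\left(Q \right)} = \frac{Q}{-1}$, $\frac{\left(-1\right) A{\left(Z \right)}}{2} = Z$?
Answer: $0$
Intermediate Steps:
$y{\left(k \right)} = 0$
$A{\left(Z \right)} = - 2 Z$
$S{\left(Q \right)} = - Q$ ($S{\left(Q \right)} = Q \left(-1\right) = - Q$)
$g{\left(N \right)} = -4 + 7 N$ ($g{\left(N \right)} = \left(10 - 14 N\right) \left(- \frac{1}{2}\right) + 1 = \left(-5 + 7 N\right) + 1 = -4 + 7 N$)
$h{\left(S{\left(-1 \right)},A{\left(y{\left(1 \right)} \right)} \right)} g{\left(-3 \right)} = 4 \left(\left(-2\right) 0\right) \left(-4 + 7 \left(-3\right)\right) = 4 \cdot 0 \left(-4 - 21\right) = 0 \left(-25\right) = 0$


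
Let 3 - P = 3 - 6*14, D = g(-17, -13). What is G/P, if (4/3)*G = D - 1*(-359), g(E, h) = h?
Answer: 173/56 ≈ 3.0893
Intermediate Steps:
D = -13
G = 519/2 (G = 3*(-13 - 1*(-359))/4 = 3*(-13 + 359)/4 = (¾)*346 = 519/2 ≈ 259.50)
P = 84 (P = 3 - (3 - 6*14) = 3 - (3 - 84) = 3 - 1*(-81) = 3 + 81 = 84)
G/P = (519/2)/84 = (519/2)*(1/84) = 173/56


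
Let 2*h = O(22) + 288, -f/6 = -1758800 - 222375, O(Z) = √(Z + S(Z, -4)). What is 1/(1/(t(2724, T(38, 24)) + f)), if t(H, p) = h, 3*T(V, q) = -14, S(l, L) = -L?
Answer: 11887194 + √26/2 ≈ 1.1887e+7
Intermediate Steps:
T(V, q) = -14/3 (T(V, q) = (⅓)*(-14) = -14/3)
O(Z) = √(4 + Z) (O(Z) = √(Z - 1*(-4)) = √(Z + 4) = √(4 + Z))
f = 11887050 (f = -6*(-1758800 - 222375) = -6*(-1981175) = 11887050)
h = 144 + √26/2 (h = (√(4 + 22) + 288)/2 = (√26 + 288)/2 = (288 + √26)/2 = 144 + √26/2 ≈ 146.55)
t(H, p) = 144 + √26/2
1/(1/(t(2724, T(38, 24)) + f)) = 1/(1/((144 + √26/2) + 11887050)) = 1/(1/(11887194 + √26/2)) = 11887194 + √26/2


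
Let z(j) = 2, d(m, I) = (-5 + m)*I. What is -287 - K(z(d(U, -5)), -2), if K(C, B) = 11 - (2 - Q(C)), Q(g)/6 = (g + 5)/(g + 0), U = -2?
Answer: -317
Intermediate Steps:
d(m, I) = I*(-5 + m)
Q(g) = 6*(5 + g)/g (Q(g) = 6*((g + 5)/(g + 0)) = 6*((5 + g)/g) = 6*(5 + g)/g)
K(C, B) = 15 + 30/C (K(C, B) = 11 - (2 - (6 + 30/C)) = 11 - (2 + (-6 - 30/C)) = 11 - (-4 - 30/C) = 11 + (4 + 30/C) = 15 + 30/C)
-287 - K(z(d(U, -5)), -2) = -287 - (15 + 30/2) = -287 - (15 + 30*(½)) = -287 - (15 + 15) = -287 - 1*30 = -287 - 30 = -317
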